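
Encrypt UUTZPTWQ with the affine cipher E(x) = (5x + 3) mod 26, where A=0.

ZZUYAUJF

U(20): 5·20+3=103≡25 → Z
U(20): 5·20+3=103≡25 → Z
T(19): 5·19+3=98≡20 → U
Z(25): 5·25+3=128≡24 → Y
P(15): 5·15+3=78≡0 → A
T(19): 5·19+3=98≡20 → U
W(22): 5·22+3=113≡9 → J
Q(16): 5·16+3=83≡5 → F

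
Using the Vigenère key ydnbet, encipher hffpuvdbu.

fisqyobeh

Repeat the key across the message: ydnbetydn
h(7)+y(24): 31≡5 → f
f(5)+d(3): 8 → i
f(5)+n(13): 18 → s
p(15)+b(1): 16 → q
u(20)+e(4): 24 → y
v(21)+t(19): 40≡14 → o
d(3)+y(24): 27≡1 → b
b(1)+d(3): 4 → e
u(20)+n(13): 33≡7 → h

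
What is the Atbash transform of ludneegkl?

ofwmvvtpo

l(11) → o(14)
u(20) → f(5)
d(3) → w(22)
n(13) → m(12)
e(4) → v(21)
e(4) → v(21)
g(6) → t(19)
k(10) → p(15)
l(11) → o(14)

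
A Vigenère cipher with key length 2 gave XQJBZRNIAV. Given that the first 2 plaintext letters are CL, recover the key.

VF

Subtract each crib letter from the matching ciphertext letter (mod 26):
X(23)−C(2)=21 → V
Q(16)−L(11)=5 → F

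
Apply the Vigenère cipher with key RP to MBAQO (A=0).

Repeat the key across the message: RPRPR
M(12)+R(17): 29≡3 → D
B(1)+P(15): 16 → Q
A(0)+R(17): 17 → R
Q(16)+P(15): 31≡5 → F
O(14)+R(17): 31≡5 → F

DQRFF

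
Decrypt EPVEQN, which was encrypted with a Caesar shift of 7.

E(4): 4−7=-3≡23 → X
P(15): 15−7=8 → I
V(21): 21−7=14 → O
E(4): 4−7=-3≡23 → X
Q(16): 16−7=9 → J
N(13): 13−7=6 → G

XIOXJG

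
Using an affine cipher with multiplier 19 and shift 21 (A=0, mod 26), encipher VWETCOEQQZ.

EXTSHBTNNC

V(21): 19·21+21=420≡4 → E
W(22): 19·22+21=439≡23 → X
E(4): 19·4+21=97≡19 → T
T(19): 19·19+21=382≡18 → S
C(2): 19·2+21=59≡7 → H
O(14): 19·14+21=287≡1 → B
E(4): 19·4+21=97≡19 → T
Q(16): 19·16+21=325≡13 → N
Q(16): 19·16+21=325≡13 → N
Z(25): 19·25+21=496≡2 → C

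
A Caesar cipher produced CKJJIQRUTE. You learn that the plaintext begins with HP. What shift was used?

21

From the crib: C(2)−H(7)=-5≡21, so the shift is 21.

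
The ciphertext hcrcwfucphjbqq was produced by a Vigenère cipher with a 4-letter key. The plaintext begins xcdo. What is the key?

kaoo

Subtract each crib letter from the matching ciphertext letter (mod 26):
h(7)−x(23)=-16≡10 → k
c(2)−c(2)=0 → a
r(17)−d(3)=14 → o
c(2)−o(14)=-12≡14 → o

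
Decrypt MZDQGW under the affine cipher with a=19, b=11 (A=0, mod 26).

LYQDXR

The inverse of 19 mod 26 is 11, since 19·11=209≡1. Apply D(y)=11·(y−11) mod 26:
M(12): 11·(12−11)=11 → L
Z(25): 11·(25−11)=154≡24 → Y
D(3): 11·(3−11)=-88≡16 → Q
Q(16): 11·(16−11)=55≡3 → D
G(6): 11·(6−11)=-55≡23 → X
W(22): 11·(22−11)=121≡17 → R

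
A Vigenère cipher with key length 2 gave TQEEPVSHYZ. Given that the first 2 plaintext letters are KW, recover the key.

Subtract each crib letter from the matching ciphertext letter (mod 26):
T(19)−K(10)=9 → J
Q(16)−W(22)=-6≡20 → U

JU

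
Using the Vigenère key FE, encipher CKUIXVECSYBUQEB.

Repeat the key across the message: FEFEFEFEFEFEFEF
C(2)+F(5): 7 → H
K(10)+E(4): 14 → O
U(20)+F(5): 25 → Z
I(8)+E(4): 12 → M
X(23)+F(5): 28≡2 → C
V(21)+E(4): 25 → Z
E(4)+F(5): 9 → J
C(2)+E(4): 6 → G
S(18)+F(5): 23 → X
Y(24)+E(4): 28≡2 → C
B(1)+F(5): 6 → G
U(20)+E(4): 24 → Y
Q(16)+F(5): 21 → V
E(4)+E(4): 8 → I
B(1)+F(5): 6 → G

HOZMCZJGXCGYVIG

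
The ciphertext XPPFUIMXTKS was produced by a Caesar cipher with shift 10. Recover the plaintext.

NFFVKYCNJAI

X(23): 23−10=13 → N
P(15): 15−10=5 → F
P(15): 15−10=5 → F
F(5): 5−10=-5≡21 → V
U(20): 20−10=10 → K
I(8): 8−10=-2≡24 → Y
M(12): 12−10=2 → C
X(23): 23−10=13 → N
T(19): 19−10=9 → J
K(10): 10−10=0 → A
S(18): 18−10=8 → I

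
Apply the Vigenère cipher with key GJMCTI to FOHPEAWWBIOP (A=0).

Repeat the key across the message: GJMCTIGJMCTI
F(5)+G(6): 11 → L
O(14)+J(9): 23 → X
H(7)+M(12): 19 → T
P(15)+C(2): 17 → R
E(4)+T(19): 23 → X
A(0)+I(8): 8 → I
W(22)+G(6): 28≡2 → C
W(22)+J(9): 31≡5 → F
B(1)+M(12): 13 → N
I(8)+C(2): 10 → K
O(14)+T(19): 33≡7 → H
P(15)+I(8): 23 → X

LXTRXICFNKHX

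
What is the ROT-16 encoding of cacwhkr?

sqsmxah

c(2): 2+16=18 → s
a(0): 0+16=16 → q
c(2): 2+16=18 → s
w(22): 22+16=38≡12 → m
h(7): 7+16=23 → x
k(10): 10+16=26≡0 → a
r(17): 17+16=33≡7 → h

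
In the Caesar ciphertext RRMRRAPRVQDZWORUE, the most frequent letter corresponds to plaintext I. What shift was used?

The most frequent ciphertext letter is R (appears 6 times).
R is position 17; I is position 8.
Shift = 9.

9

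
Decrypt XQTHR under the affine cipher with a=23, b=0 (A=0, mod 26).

The inverse of 23 mod 26 is 17, since 23·17=391≡1. Apply D(y)=17·(y−0) mod 26:
X(23): 17·(23−0)=391≡1 → B
Q(16): 17·(16−0)=272≡12 → M
T(19): 17·(19−0)=323≡11 → L
H(7): 17·(7−0)=119≡15 → P
R(17): 17·(17−0)=289≡3 → D

BMLPD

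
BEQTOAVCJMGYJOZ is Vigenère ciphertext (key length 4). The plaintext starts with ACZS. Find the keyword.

Subtract each crib letter from the matching ciphertext letter (mod 26):
B(1)−A(0)=1 → B
E(4)−C(2)=2 → C
Q(16)−Z(25)=-9≡17 → R
T(19)−S(18)=1 → B

BCRB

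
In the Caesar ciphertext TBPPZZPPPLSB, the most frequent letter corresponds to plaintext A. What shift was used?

15

The most frequent ciphertext letter is P (appears 5 times).
P is position 15; A is position 0.
Shift = 15.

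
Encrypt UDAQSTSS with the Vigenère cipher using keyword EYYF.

YBYVWRQX

Repeat the key across the message: EYYFEYYF
U(20)+E(4): 24 → Y
D(3)+Y(24): 27≡1 → B
A(0)+Y(24): 24 → Y
Q(16)+F(5): 21 → V
S(18)+E(4): 22 → W
T(19)+Y(24): 43≡17 → R
S(18)+Y(24): 42≡16 → Q
S(18)+F(5): 23 → X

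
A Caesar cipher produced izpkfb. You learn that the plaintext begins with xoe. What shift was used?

From the crib: i(8)−x(23)=-15≡11, so the shift is 11.

11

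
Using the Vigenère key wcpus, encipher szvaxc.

obkupy

Repeat the key across the message: wcpusw
s(18)+w(22): 40≡14 → o
z(25)+c(2): 27≡1 → b
v(21)+p(15): 36≡10 → k
a(0)+u(20): 20 → u
x(23)+s(18): 41≡15 → p
c(2)+w(22): 24 → y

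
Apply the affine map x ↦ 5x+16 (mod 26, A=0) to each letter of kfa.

opq

k(10): 5·10+16=66≡14 → o
f(5): 5·5+16=41≡15 → p
a(0): 5·0+16=16 → q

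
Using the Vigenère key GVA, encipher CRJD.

Repeat the key across the message: GVAG
C(2)+G(6): 8 → I
R(17)+V(21): 38≡12 → M
J(9)+A(0): 9 → J
D(3)+G(6): 9 → J

IMJJ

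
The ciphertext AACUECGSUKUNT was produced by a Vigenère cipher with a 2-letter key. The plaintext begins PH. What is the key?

LT

Subtract each crib letter from the matching ciphertext letter (mod 26):
A(0)−P(15)=-15≡11 → L
A(0)−H(7)=-7≡19 → T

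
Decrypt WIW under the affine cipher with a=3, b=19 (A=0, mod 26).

The inverse of 3 mod 26 is 9, since 3·9=27≡1. Apply D(y)=9·(y−19) mod 26:
W(22): 9·(22−19)=27≡1 → B
I(8): 9·(8−19)=-99≡5 → F
W(22): 9·(22−19)=27≡1 → B

BFB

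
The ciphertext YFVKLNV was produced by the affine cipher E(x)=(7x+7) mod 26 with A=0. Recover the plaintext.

The inverse of 7 mod 26 is 15, since 7·15=105≡1. Apply D(y)=15·(y−7) mod 26:
Y(24): 15·(24−7)=255≡21 → V
F(5): 15·(5−7)=-30≡22 → W
V(21): 15·(21−7)=210≡2 → C
K(10): 15·(10−7)=45≡19 → T
L(11): 15·(11−7)=60≡8 → I
N(13): 15·(13−7)=90≡12 → M
V(21): 15·(21−7)=210≡2 → C

VWCTIMC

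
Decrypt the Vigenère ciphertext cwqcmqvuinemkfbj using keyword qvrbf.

Repeat the key across the ciphertext: qvrbfqvrbfqvrbfq
c(2)−q(16): -14≡12 → m
w(22)−v(21): 1 → b
q(16)−r(17): -1≡25 → z
c(2)−b(1): 1 → b
m(12)−f(5): 7 → h
q(16)−q(16): 0 → a
v(21)−v(21): 0 → a
u(20)−r(17): 3 → d
i(8)−b(1): 7 → h
n(13)−f(5): 8 → i
e(4)−q(16): -12≡14 → o
m(12)−v(21): -9≡17 → r
k(10)−r(17): -7≡19 → t
f(5)−b(1): 4 → e
b(1)−f(5): -4≡22 → w
j(9)−q(16): -7≡19 → t

mbzbhaadhiortewt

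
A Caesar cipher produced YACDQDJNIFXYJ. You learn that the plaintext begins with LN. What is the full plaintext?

From the crib: Y(24)−L(11)=13, so the shift is 13.
Subtract 13 from each ciphertext letter:
Y(24): 24−13=11 → L
A(0): 0−13=-13≡13 → N
C(2): 2−13=-11≡15 → P
D(3): 3−13=-10≡16 → Q
Q(16): 16−13=3 → D
D(3): 3−13=-10≡16 → Q
J(9): 9−13=-4≡22 → W
N(13): 13−13=0 → A
I(8): 8−13=-5≡21 → V
F(5): 5−13=-8≡18 → S
X(23): 23−13=10 → K
Y(24): 24−13=11 → L
J(9): 9−13=-4≡22 → W

LNPQDQWAVSKLW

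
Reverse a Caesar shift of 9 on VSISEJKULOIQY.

MJZJVABLCFZHP

V(21): 21−9=12 → M
S(18): 18−9=9 → J
I(8): 8−9=-1≡25 → Z
S(18): 18−9=9 → J
E(4): 4−9=-5≡21 → V
J(9): 9−9=0 → A
K(10): 10−9=1 → B
U(20): 20−9=11 → L
L(11): 11−9=2 → C
O(14): 14−9=5 → F
I(8): 8−9=-1≡25 → Z
Q(16): 16−9=7 → H
Y(24): 24−9=15 → P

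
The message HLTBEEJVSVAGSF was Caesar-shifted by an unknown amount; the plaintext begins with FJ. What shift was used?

2

From the crib: H(7)−F(5)=2, so the shift is 2.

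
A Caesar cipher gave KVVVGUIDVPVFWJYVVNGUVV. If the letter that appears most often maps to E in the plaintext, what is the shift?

The most frequent ciphertext letter is V (appears 9 times).
V is position 21; E is position 4.
Shift = 17.

17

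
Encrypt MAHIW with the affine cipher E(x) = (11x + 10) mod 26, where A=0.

MKJUS

M(12): 11·12+10=142≡12 → M
A(0): 11·0+10=10 → K
H(7): 11·7+10=87≡9 → J
I(8): 11·8+10=98≡20 → U
W(22): 11·22+10=252≡18 → S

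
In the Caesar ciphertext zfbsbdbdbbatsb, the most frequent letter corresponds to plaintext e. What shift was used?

23

The most frequent ciphertext letter is b (appears 6 times).
b is position 1; e is position 4.
Shift = -3≡23.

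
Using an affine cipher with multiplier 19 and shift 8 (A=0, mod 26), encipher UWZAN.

YKPIV

U(20): 19·20+8=388≡24 → Y
W(22): 19·22+8=426≡10 → K
Z(25): 19·25+8=483≡15 → P
A(0): 19·0+8=8 → I
N(13): 19·13+8=255≡21 → V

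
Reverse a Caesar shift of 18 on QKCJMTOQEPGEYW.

YSKRUBWYMXOMGE

Q(16): 16−18=-2≡24 → Y
K(10): 10−18=-8≡18 → S
C(2): 2−18=-16≡10 → K
J(9): 9−18=-9≡17 → R
M(12): 12−18=-6≡20 → U
T(19): 19−18=1 → B
O(14): 14−18=-4≡22 → W
Q(16): 16−18=-2≡24 → Y
E(4): 4−18=-14≡12 → M
P(15): 15−18=-3≡23 → X
G(6): 6−18=-12≡14 → O
E(4): 4−18=-14≡12 → M
Y(24): 24−18=6 → G
W(22): 22−18=4 → E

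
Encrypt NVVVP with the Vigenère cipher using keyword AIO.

Repeat the key across the message: AIOAI
N(13)+A(0): 13 → N
V(21)+I(8): 29≡3 → D
V(21)+O(14): 35≡9 → J
V(21)+A(0): 21 → V
P(15)+I(8): 23 → X

NDJVX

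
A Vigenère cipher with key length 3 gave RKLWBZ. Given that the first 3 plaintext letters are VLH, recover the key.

Subtract each crib letter from the matching ciphertext letter (mod 26):
R(17)−V(21)=-4≡22 → W
K(10)−L(11)=-1≡25 → Z
L(11)−H(7)=4 → E

WZE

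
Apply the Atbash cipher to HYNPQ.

SBMKJ

H(7) → S(18)
Y(24) → B(1)
N(13) → M(12)
P(15) → K(10)
Q(16) → J(9)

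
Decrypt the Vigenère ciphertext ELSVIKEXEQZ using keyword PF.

Repeat the key across the ciphertext: PFPFPFPFPFP
E(4)−P(15): -11≡15 → P
L(11)−F(5): 6 → G
S(18)−P(15): 3 → D
V(21)−F(5): 16 → Q
I(8)−P(15): -7≡19 → T
K(10)−F(5): 5 → F
E(4)−P(15): -11≡15 → P
X(23)−F(5): 18 → S
E(4)−P(15): -11≡15 → P
Q(16)−F(5): 11 → L
Z(25)−P(15): 10 → K

PGDQTFPSPLK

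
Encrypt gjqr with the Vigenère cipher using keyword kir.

Repeat the key across the message: kirk
g(6)+k(10): 16 → q
j(9)+i(8): 17 → r
q(16)+r(17): 33≡7 → h
r(17)+k(10): 27≡1 → b

qrhb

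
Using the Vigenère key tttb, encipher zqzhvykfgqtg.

Repeat the key across the message: tttbtttbtttb
z(25)+t(19): 44≡18 → s
q(16)+t(19): 35≡9 → j
z(25)+t(19): 44≡18 → s
h(7)+b(1): 8 → i
v(21)+t(19): 40≡14 → o
y(24)+t(19): 43≡17 → r
k(10)+t(19): 29≡3 → d
f(5)+b(1): 6 → g
g(6)+t(19): 25 → z
q(16)+t(19): 35≡9 → j
t(19)+t(19): 38≡12 → m
g(6)+b(1): 7 → h

sjsiordgzjmh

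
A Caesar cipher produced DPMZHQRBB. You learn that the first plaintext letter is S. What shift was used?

From the crib: D(3)−S(18)=-15≡11, so the shift is 11.

11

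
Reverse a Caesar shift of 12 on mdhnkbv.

m(12): 12−12=0 → a
d(3): 3−12=-9≡17 → r
h(7): 7−12=-5≡21 → v
n(13): 13−12=1 → b
k(10): 10−12=-2≡24 → y
b(1): 1−12=-11≡15 → p
v(21): 21−12=9 → j

arvbypj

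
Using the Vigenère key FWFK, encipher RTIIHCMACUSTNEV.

Repeat the key across the message: FWFKFWFKFWFKFWF
R(17)+F(5): 22 → W
T(19)+W(22): 41≡15 → P
I(8)+F(5): 13 → N
I(8)+K(10): 18 → S
H(7)+F(5): 12 → M
C(2)+W(22): 24 → Y
M(12)+F(5): 17 → R
A(0)+K(10): 10 → K
C(2)+F(5): 7 → H
U(20)+W(22): 42≡16 → Q
S(18)+F(5): 23 → X
T(19)+K(10): 29≡3 → D
N(13)+F(5): 18 → S
E(4)+W(22): 26≡0 → A
V(21)+F(5): 26≡0 → A

WPNSMYRKHQXDSAA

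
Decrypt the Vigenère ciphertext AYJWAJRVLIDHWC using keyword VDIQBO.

Repeat the key across the ciphertext: VDIQBOVDIQBOVD
A(0)−V(21): -21≡5 → F
Y(24)−D(3): 21 → V
J(9)−I(8): 1 → B
W(22)−Q(16): 6 → G
A(0)−B(1): -1≡25 → Z
J(9)−O(14): -5≡21 → V
R(17)−V(21): -4≡22 → W
V(21)−D(3): 18 → S
L(11)−I(8): 3 → D
I(8)−Q(16): -8≡18 → S
D(3)−B(1): 2 → C
H(7)−O(14): -7≡19 → T
W(22)−V(21): 1 → B
C(2)−D(3): -1≡25 → Z

FVBGZVWSDSCTBZ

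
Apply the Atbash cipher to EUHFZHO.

VFSUASL

E(4) → V(21)
U(20) → F(5)
H(7) → S(18)
F(5) → U(20)
Z(25) → A(0)
H(7) → S(18)
O(14) → L(11)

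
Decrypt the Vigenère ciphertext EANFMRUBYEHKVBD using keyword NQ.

RKAPZBHLLOUUILQ

Repeat the key across the ciphertext: NQNQNQNQNQNQNQN
E(4)−N(13): -9≡17 → R
A(0)−Q(16): -16≡10 → K
N(13)−N(13): 0 → A
F(5)−Q(16): -11≡15 → P
M(12)−N(13): -1≡25 → Z
R(17)−Q(16): 1 → B
U(20)−N(13): 7 → H
B(1)−Q(16): -15≡11 → L
Y(24)−N(13): 11 → L
E(4)−Q(16): -12≡14 → O
H(7)−N(13): -6≡20 → U
K(10)−Q(16): -6≡20 → U
V(21)−N(13): 8 → I
B(1)−Q(16): -15≡11 → L
D(3)−N(13): -10≡16 → Q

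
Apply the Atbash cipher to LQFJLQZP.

L(11) → O(14)
Q(16) → J(9)
F(5) → U(20)
J(9) → Q(16)
L(11) → O(14)
Q(16) → J(9)
Z(25) → A(0)
P(15) → K(10)

OJUQOJAK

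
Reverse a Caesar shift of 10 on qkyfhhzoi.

q(16): 16−10=6 → g
k(10): 10−10=0 → a
y(24): 24−10=14 → o
f(5): 5−10=-5≡21 → v
h(7): 7−10=-3≡23 → x
h(7): 7−10=-3≡23 → x
z(25): 25−10=15 → p
o(14): 14−10=4 → e
i(8): 8−10=-2≡24 → y

gaovxxpey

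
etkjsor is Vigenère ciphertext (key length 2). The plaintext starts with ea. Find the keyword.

at

Subtract each crib letter from the matching ciphertext letter (mod 26):
e(4)−e(4)=0 → a
t(19)−a(0)=19 → t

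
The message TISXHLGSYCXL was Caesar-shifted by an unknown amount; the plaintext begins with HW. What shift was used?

12

From the crib: T(19)−H(7)=12, so the shift is 12.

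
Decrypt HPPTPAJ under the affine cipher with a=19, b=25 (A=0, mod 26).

The inverse of 19 mod 26 is 11, since 19·11=209≡1. Apply D(y)=11·(y−25) mod 26:
H(7): 11·(7−25)=-198≡10 → K
P(15): 11·(15−25)=-110≡20 → U
P(15): 11·(15−25)=-110≡20 → U
T(19): 11·(19−25)=-66≡12 → M
P(15): 11·(15−25)=-110≡20 → U
A(0): 11·(0−25)=-275≡11 → L
J(9): 11·(9−25)=-176≡6 → G

KUUMULG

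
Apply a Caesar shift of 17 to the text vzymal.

mqpdrc

v(21): 21+17=38≡12 → m
z(25): 25+17=42≡16 → q
y(24): 24+17=41≡15 → p
m(12): 12+17=29≡3 → d
a(0): 0+17=17 → r
l(11): 11+17=28≡2 → c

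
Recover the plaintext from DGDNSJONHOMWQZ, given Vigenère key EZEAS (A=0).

ZHZNAFPJHWIXMZ

Repeat the key across the ciphertext: EZEASEZEASEZEA
D(3)−E(4): -1≡25 → Z
G(6)−Z(25): -19≡7 → H
D(3)−E(4): -1≡25 → Z
N(13)−A(0): 13 → N
S(18)−S(18): 0 → A
J(9)−E(4): 5 → F
O(14)−Z(25): -11≡15 → P
N(13)−E(4): 9 → J
H(7)−A(0): 7 → H
O(14)−S(18): -4≡22 → W
M(12)−E(4): 8 → I
W(22)−Z(25): -3≡23 → X
Q(16)−E(4): 12 → M
Z(25)−A(0): 25 → Z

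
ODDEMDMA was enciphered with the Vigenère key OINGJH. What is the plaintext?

Repeat the key across the ciphertext: OINGJHOI
O(14)−O(14): 0 → A
D(3)−I(8): -5≡21 → V
D(3)−N(13): -10≡16 → Q
E(4)−G(6): -2≡24 → Y
M(12)−J(9): 3 → D
D(3)−H(7): -4≡22 → W
M(12)−O(14): -2≡24 → Y
A(0)−I(8): -8≡18 → S

AVQYDWYS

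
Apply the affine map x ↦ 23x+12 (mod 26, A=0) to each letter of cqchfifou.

gqgrxoxwe

c(2): 23·2+12=58≡6 → g
q(16): 23·16+12=380≡16 → q
c(2): 23·2+12=58≡6 → g
h(7): 23·7+12=173≡17 → r
f(5): 23·5+12=127≡23 → x
i(8): 23·8+12=196≡14 → o
f(5): 23·5+12=127≡23 → x
o(14): 23·14+12=334≡22 → w
u(20): 23·20+12=472≡4 → e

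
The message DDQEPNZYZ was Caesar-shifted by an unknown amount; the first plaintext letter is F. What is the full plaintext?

FFSGRPBAB

From the crib: D(3)−F(5)=-2≡24, so the shift is 24.
Subtract 24 from each ciphertext letter:
D(3): 3−24=-21≡5 → F
D(3): 3−24=-21≡5 → F
Q(16): 16−24=-8≡18 → S
E(4): 4−24=-20≡6 → G
P(15): 15−24=-9≡17 → R
N(13): 13−24=-11≡15 → P
Z(25): 25−24=1 → B
Y(24): 24−24=0 → A
Z(25): 25−24=1 → B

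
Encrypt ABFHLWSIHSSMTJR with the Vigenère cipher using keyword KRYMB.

KSDTMGJGTTCDRVS

Repeat the key across the message: KRYMBKRYMBKRYMB
A(0)+K(10): 10 → K
B(1)+R(17): 18 → S
F(5)+Y(24): 29≡3 → D
H(7)+M(12): 19 → T
L(11)+B(1): 12 → M
W(22)+K(10): 32≡6 → G
S(18)+R(17): 35≡9 → J
I(8)+Y(24): 32≡6 → G
H(7)+M(12): 19 → T
S(18)+B(1): 19 → T
S(18)+K(10): 28≡2 → C
M(12)+R(17): 29≡3 → D
T(19)+Y(24): 43≡17 → R
J(9)+M(12): 21 → V
R(17)+B(1): 18 → S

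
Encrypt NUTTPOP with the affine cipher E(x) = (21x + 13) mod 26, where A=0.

ARWWQVQ

N(13): 21·13+13=286≡0 → A
U(20): 21·20+13=433≡17 → R
T(19): 21·19+13=412≡22 → W
T(19): 21·19+13=412≡22 → W
P(15): 21·15+13=328≡16 → Q
O(14): 21·14+13=307≡21 → V
P(15): 21·15+13=328≡16 → Q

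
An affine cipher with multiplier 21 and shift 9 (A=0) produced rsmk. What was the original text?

The inverse of 21 mod 26 is 5, since 21·5=105≡1. Apply D(y)=5·(y−9) mod 26:
r(17): 5·(17−9)=40≡14 → o
s(18): 5·(18−9)=45≡19 → t
m(12): 5·(12−9)=15 → p
k(10): 5·(10−9)=5 → f

otpf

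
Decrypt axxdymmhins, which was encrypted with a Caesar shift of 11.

pmmsnbbwxch

a(0): 0−11=-11≡15 → p
x(23): 23−11=12 → m
x(23): 23−11=12 → m
d(3): 3−11=-8≡18 → s
y(24): 24−11=13 → n
m(12): 12−11=1 → b
m(12): 12−11=1 → b
h(7): 7−11=-4≡22 → w
i(8): 8−11=-3≡23 → x
n(13): 13−11=2 → c
s(18): 18−11=7 → h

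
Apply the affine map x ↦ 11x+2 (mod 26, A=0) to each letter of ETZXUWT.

UDRVOKD

E(4): 11·4+2=46≡20 → U
T(19): 11·19+2=211≡3 → D
Z(25): 11·25+2=277≡17 → R
X(23): 11·23+2=255≡21 → V
U(20): 11·20+2=222≡14 → O
W(22): 11·22+2=244≡10 → K
T(19): 11·19+2=211≡3 → D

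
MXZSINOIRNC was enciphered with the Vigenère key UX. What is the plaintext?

Repeat the key across the ciphertext: UXUXUXUXUXU
M(12)−U(20): -8≡18 → S
X(23)−X(23): 0 → A
Z(25)−U(20): 5 → F
S(18)−X(23): -5≡21 → V
I(8)−U(20): -12≡14 → O
N(13)−X(23): -10≡16 → Q
O(14)−U(20): -6≡20 → U
I(8)−X(23): -15≡11 → L
R(17)−U(20): -3≡23 → X
N(13)−X(23): -10≡16 → Q
C(2)−U(20): -18≡8 → I

SAFVOQULXQI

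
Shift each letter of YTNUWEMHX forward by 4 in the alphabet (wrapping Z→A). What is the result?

Y(24): 24+4=28≡2 → C
T(19): 19+4=23 → X
N(13): 13+4=17 → R
U(20): 20+4=24 → Y
W(22): 22+4=26≡0 → A
E(4): 4+4=8 → I
M(12): 12+4=16 → Q
H(7): 7+4=11 → L
X(23): 23+4=27≡1 → B

CXRYAIQLB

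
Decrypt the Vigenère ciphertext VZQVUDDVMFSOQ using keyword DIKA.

Repeat the key across the ciphertext: DIKADIKADIKAD
V(21)−D(3): 18 → S
Z(25)−I(8): 17 → R
Q(16)−K(10): 6 → G
V(21)−A(0): 21 → V
U(20)−D(3): 17 → R
D(3)−I(8): -5≡21 → V
D(3)−K(10): -7≡19 → T
V(21)−A(0): 21 → V
M(12)−D(3): 9 → J
F(5)−I(8): -3≡23 → X
S(18)−K(10): 8 → I
O(14)−A(0): 14 → O
Q(16)−D(3): 13 → N

SRGVRVTVJXION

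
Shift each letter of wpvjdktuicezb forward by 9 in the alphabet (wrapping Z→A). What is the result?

fyesmtcdrlnik

w(22): 22+9=31≡5 → f
p(15): 15+9=24 → y
v(21): 21+9=30≡4 → e
j(9): 9+9=18 → s
d(3): 3+9=12 → m
k(10): 10+9=19 → t
t(19): 19+9=28≡2 → c
u(20): 20+9=29≡3 → d
i(8): 8+9=17 → r
c(2): 2+9=11 → l
e(4): 4+9=13 → n
z(25): 25+9=34≡8 → i
b(1): 1+9=10 → k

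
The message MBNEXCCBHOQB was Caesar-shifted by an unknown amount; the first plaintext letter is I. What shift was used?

4

From the crib: M(12)−I(8)=4, so the shift is 4.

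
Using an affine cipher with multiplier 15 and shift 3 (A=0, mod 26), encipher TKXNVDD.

CXKQGWW

T(19): 15·19+3=288≡2 → C
K(10): 15·10+3=153≡23 → X
X(23): 15·23+3=348≡10 → K
N(13): 15·13+3=198≡16 → Q
V(21): 15·21+3=318≡6 → G
D(3): 15·3+3=48≡22 → W
D(3): 15·3+3=48≡22 → W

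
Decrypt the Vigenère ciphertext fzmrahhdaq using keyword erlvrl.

Repeat the key across the ciphertext: erlvrlerlv
f(5)−e(4): 1 → b
z(25)−r(17): 8 → i
m(12)−l(11): 1 → b
r(17)−v(21): -4≡22 → w
a(0)−r(17): -17≡9 → j
h(7)−l(11): -4≡22 → w
h(7)−e(4): 3 → d
d(3)−r(17): -14≡12 → m
a(0)−l(11): -11≡15 → p
q(16)−v(21): -5≡21 → v

bibwjwdmpv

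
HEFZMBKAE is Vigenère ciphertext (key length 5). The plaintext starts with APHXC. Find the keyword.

Subtract each crib letter from the matching ciphertext letter (mod 26):
H(7)−A(0)=7 → H
E(4)−P(15)=-11≡15 → P
F(5)−H(7)=-2≡24 → Y
Z(25)−X(23)=2 → C
M(12)−C(2)=10 → K

HPYCK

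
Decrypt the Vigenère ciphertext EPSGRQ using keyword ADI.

Repeat the key across the ciphertext: ADIADI
E(4)−A(0): 4 → E
P(15)−D(3): 12 → M
S(18)−I(8): 10 → K
G(6)−A(0): 6 → G
R(17)−D(3): 14 → O
Q(16)−I(8): 8 → I

EMKGOI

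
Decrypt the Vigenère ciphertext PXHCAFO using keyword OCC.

BVFOYDA

Repeat the key across the ciphertext: OCCOCCO
P(15)−O(14): 1 → B
X(23)−C(2): 21 → V
H(7)−C(2): 5 → F
C(2)−O(14): -12≡14 → O
A(0)−C(2): -2≡24 → Y
F(5)−C(2): 3 → D
O(14)−O(14): 0 → A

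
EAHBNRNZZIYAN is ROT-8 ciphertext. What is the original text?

WSZTFJFRRAQSF

E(4): 4−8=-4≡22 → W
A(0): 0−8=-8≡18 → S
H(7): 7−8=-1≡25 → Z
B(1): 1−8=-7≡19 → T
N(13): 13−8=5 → F
R(17): 17−8=9 → J
N(13): 13−8=5 → F
Z(25): 25−8=17 → R
Z(25): 25−8=17 → R
I(8): 8−8=0 → A
Y(24): 24−8=16 → Q
A(0): 0−8=-8≡18 → S
N(13): 13−8=5 → F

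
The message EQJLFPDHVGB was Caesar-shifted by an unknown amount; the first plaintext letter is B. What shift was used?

3

From the crib: E(4)−B(1)=3, so the shift is 3.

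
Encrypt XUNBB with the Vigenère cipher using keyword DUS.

Repeat the key across the message: DUSDU
X(23)+D(3): 26≡0 → A
U(20)+U(20): 40≡14 → O
N(13)+S(18): 31≡5 → F
B(1)+D(3): 4 → E
B(1)+U(20): 21 → V

AOFEV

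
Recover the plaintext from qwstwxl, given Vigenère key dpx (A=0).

Repeat the key across the ciphertext: dpxdpxd
q(16)−d(3): 13 → n
w(22)−p(15): 7 → h
s(18)−x(23): -5≡21 → v
t(19)−d(3): 16 → q
w(22)−p(15): 7 → h
x(23)−x(23): 0 → a
l(11)−d(3): 8 → i

nhvqhai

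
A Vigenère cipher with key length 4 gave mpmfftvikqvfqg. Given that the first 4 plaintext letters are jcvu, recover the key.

dnrl

Subtract each crib letter from the matching ciphertext letter (mod 26):
m(12)−j(9)=3 → d
p(15)−c(2)=13 → n
m(12)−v(21)=-9≡17 → r
f(5)−u(20)=-15≡11 → l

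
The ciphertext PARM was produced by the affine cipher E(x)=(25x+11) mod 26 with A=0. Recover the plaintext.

The inverse of 25 mod 26 is 25, since 25·25=625≡1. Apply D(y)=25·(y−11) mod 26:
P(15): 25·(15−11)=100≡22 → W
A(0): 25·(0−11)=-275≡11 → L
R(17): 25·(17−11)=150≡20 → U
M(12): 25·(12−11)=25 → Z

WLUZ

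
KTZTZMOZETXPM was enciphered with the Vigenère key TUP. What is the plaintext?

Repeat the key across the ciphertext: TUPTUPTUPTUPT
K(10)−T(19): -9≡17 → R
T(19)−U(20): -1≡25 → Z
Z(25)−P(15): 10 → K
T(19)−T(19): 0 → A
Z(25)−U(20): 5 → F
M(12)−P(15): -3≡23 → X
O(14)−T(19): -5≡21 → V
Z(25)−U(20): 5 → F
E(4)−P(15): -11≡15 → P
T(19)−T(19): 0 → A
X(23)−U(20): 3 → D
P(15)−P(15): 0 → A
M(12)−T(19): -7≡19 → T

RZKAFXVFPADAT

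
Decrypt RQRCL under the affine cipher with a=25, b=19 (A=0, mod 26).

The inverse of 25 mod 26 is 25, since 25·25=625≡1. Apply D(y)=25·(y−19) mod 26:
R(17): 25·(17−19)=-50≡2 → C
Q(16): 25·(16−19)=-75≡3 → D
R(17): 25·(17−19)=-50≡2 → C
C(2): 25·(2−19)=-425≡17 → R
L(11): 25·(11−19)=-200≡8 → I

CDCRI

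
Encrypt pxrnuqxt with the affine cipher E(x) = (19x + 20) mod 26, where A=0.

p(15): 19·15+20=305≡19 → t
x(23): 19·23+20=457≡15 → p
r(17): 19·17+20=343≡5 → f
n(13): 19·13+20=267≡7 → h
u(20): 19·20+20=400≡10 → k
q(16): 19·16+20=324≡12 → m
x(23): 19·23+20=457≡15 → p
t(19): 19·19+20=381≡17 → r

tpfhkmpr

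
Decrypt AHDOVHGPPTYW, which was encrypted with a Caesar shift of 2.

YFBMTFENNRWU

A(0): 0−2=-2≡24 → Y
H(7): 7−2=5 → F
D(3): 3−2=1 → B
O(14): 14−2=12 → M
V(21): 21−2=19 → T
H(7): 7−2=5 → F
G(6): 6−2=4 → E
P(15): 15−2=13 → N
P(15): 15−2=13 → N
T(19): 19−2=17 → R
Y(24): 24−2=22 → W
W(22): 22−2=20 → U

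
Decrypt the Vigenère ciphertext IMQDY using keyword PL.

Repeat the key across the ciphertext: PLPLP
I(8)−P(15): -7≡19 → T
M(12)−L(11): 1 → B
Q(16)−P(15): 1 → B
D(3)−L(11): -8≡18 → S
Y(24)−P(15): 9 → J

TBBSJ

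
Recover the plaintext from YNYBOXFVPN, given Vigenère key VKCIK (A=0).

Repeat the key across the ciphertext: VKCIKVKCIK
Y(24)−V(21): 3 → D
N(13)−K(10): 3 → D
Y(24)−C(2): 22 → W
B(1)−I(8): -7≡19 → T
O(14)−K(10): 4 → E
X(23)−V(21): 2 → C
F(5)−K(10): -5≡21 → V
V(21)−C(2): 19 → T
P(15)−I(8): 7 → H
N(13)−K(10): 3 → D

DDWTECVTHD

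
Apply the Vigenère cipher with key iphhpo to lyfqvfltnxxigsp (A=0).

tnmxkttiuemwohw

Repeat the key across the message: iphhpoiphhpoiph
l(11)+i(8): 19 → t
y(24)+p(15): 39≡13 → n
f(5)+h(7): 12 → m
q(16)+h(7): 23 → x
v(21)+p(15): 36≡10 → k
f(5)+o(14): 19 → t
l(11)+i(8): 19 → t
t(19)+p(15): 34≡8 → i
n(13)+h(7): 20 → u
x(23)+h(7): 30≡4 → e
x(23)+p(15): 38≡12 → m
i(8)+o(14): 22 → w
g(6)+i(8): 14 → o
s(18)+p(15): 33≡7 → h
p(15)+h(7): 22 → w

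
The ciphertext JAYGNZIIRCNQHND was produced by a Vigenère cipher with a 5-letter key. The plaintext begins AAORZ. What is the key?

JAKPO

Subtract each crib letter from the matching ciphertext letter (mod 26):
J(9)−A(0)=9 → J
A(0)−A(0)=0 → A
Y(24)−O(14)=10 → K
G(6)−R(17)=-11≡15 → P
N(13)−Z(25)=-12≡14 → O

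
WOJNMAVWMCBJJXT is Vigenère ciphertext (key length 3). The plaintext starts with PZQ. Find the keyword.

HPT

Subtract each crib letter from the matching ciphertext letter (mod 26):
W(22)−P(15)=7 → H
O(14)−Z(25)=-11≡15 → P
J(9)−Q(16)=-7≡19 → T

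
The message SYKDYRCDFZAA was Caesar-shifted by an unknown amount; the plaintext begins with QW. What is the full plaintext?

From the crib: S(18)−Q(16)=2, so the shift is 2.
Subtract 2 from each ciphertext letter:
S(18): 18−2=16 → Q
Y(24): 24−2=22 → W
K(10): 10−2=8 → I
D(3): 3−2=1 → B
Y(24): 24−2=22 → W
R(17): 17−2=15 → P
C(2): 2−2=0 → A
D(3): 3−2=1 → B
F(5): 5−2=3 → D
Z(25): 25−2=23 → X
A(0): 0−2=-2≡24 → Y
A(0): 0−2=-2≡24 → Y

QWIBWPABDXYY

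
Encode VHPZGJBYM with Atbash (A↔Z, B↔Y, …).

V(21) → E(4)
H(7) → S(18)
P(15) → K(10)
Z(25) → A(0)
G(6) → T(19)
J(9) → Q(16)
B(1) → Y(24)
Y(24) → B(1)
M(12) → N(13)

ESKATQYBN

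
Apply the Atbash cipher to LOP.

L(11) → O(14)
O(14) → L(11)
P(15) → K(10)

OLK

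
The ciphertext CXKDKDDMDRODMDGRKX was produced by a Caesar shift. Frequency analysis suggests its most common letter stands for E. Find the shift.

25

The most frequent ciphertext letter is D (appears 6 times).
D is position 3; E is position 4.
Shift = -1≡25.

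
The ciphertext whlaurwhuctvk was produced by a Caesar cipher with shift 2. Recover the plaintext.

w(22): 22−2=20 → u
h(7): 7−2=5 → f
l(11): 11−2=9 → j
a(0): 0−2=-2≡24 → y
u(20): 20−2=18 → s
r(17): 17−2=15 → p
w(22): 22−2=20 → u
h(7): 7−2=5 → f
u(20): 20−2=18 → s
c(2): 2−2=0 → a
t(19): 19−2=17 → r
v(21): 21−2=19 → t
k(10): 10−2=8 → i

ufjyspufsarti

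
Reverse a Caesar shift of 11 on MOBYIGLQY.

M(12): 12−11=1 → B
O(14): 14−11=3 → D
B(1): 1−11=-10≡16 → Q
Y(24): 24−11=13 → N
I(8): 8−11=-3≡23 → X
G(6): 6−11=-5≡21 → V
L(11): 11−11=0 → A
Q(16): 16−11=5 → F
Y(24): 24−11=13 → N

BDQNXVAFN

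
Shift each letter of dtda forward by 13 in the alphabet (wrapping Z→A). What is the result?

d(3): 3+13=16 → q
t(19): 19+13=32≡6 → g
d(3): 3+13=16 → q
a(0): 0+13=13 → n

qgqn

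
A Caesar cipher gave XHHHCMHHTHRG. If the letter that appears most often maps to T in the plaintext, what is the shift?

14

The most frequent ciphertext letter is H (appears 6 times).
H is position 7; T is position 19.
Shift = -12≡14.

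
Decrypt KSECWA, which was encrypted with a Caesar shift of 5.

K(10): 10−5=5 → F
S(18): 18−5=13 → N
E(4): 4−5=-1≡25 → Z
C(2): 2−5=-3≡23 → X
W(22): 22−5=17 → R
A(0): 0−5=-5≡21 → V

FNZXRV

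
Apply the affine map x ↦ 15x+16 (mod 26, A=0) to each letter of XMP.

X(23): 15·23+16=361≡23 → X
M(12): 15·12+16=196≡14 → O
P(15): 15·15+16=241≡7 → H

XOH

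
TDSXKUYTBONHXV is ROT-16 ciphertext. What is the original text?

DNCHUEIDLYXRHF

T(19): 19−16=3 → D
D(3): 3−16=-13≡13 → N
S(18): 18−16=2 → C
X(23): 23−16=7 → H
K(10): 10−16=-6≡20 → U
U(20): 20−16=4 → E
Y(24): 24−16=8 → I
T(19): 19−16=3 → D
B(1): 1−16=-15≡11 → L
O(14): 14−16=-2≡24 → Y
N(13): 13−16=-3≡23 → X
H(7): 7−16=-9≡17 → R
X(23): 23−16=7 → H
V(21): 21−16=5 → F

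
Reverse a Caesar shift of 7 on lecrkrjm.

l(11): 11−7=4 → e
e(4): 4−7=-3≡23 → x
c(2): 2−7=-5≡21 → v
r(17): 17−7=10 → k
k(10): 10−7=3 → d
r(17): 17−7=10 → k
j(9): 9−7=2 → c
m(12): 12−7=5 → f

exvkdkcf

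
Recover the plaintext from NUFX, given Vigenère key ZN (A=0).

Repeat the key across the ciphertext: ZNZN
N(13)−Z(25): -12≡14 → O
U(20)−N(13): 7 → H
F(5)−Z(25): -20≡6 → G
X(23)−N(13): 10 → K

OHGK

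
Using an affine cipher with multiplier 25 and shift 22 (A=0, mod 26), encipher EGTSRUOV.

E(4): 25·4+22=122≡18 → S
G(6): 25·6+22=172≡16 → Q
T(19): 25·19+22=497≡3 → D
S(18): 25·18+22=472≡4 → E
R(17): 25·17+22=447≡5 → F
U(20): 25·20+22=522≡2 → C
O(14): 25·14+22=372≡8 → I
V(21): 25·21+22=547≡1 → B

SQDEFCIB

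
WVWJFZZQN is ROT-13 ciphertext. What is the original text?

JIJWSMMDA

W(22): 22−13=9 → J
V(21): 21−13=8 → I
W(22): 22−13=9 → J
J(9): 9−13=-4≡22 → W
F(5): 5−13=-8≡18 → S
Z(25): 25−13=12 → M
Z(25): 25−13=12 → M
Q(16): 16−13=3 → D
N(13): 13−13=0 → A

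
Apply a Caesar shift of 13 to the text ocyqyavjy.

o(14): 14+13=27≡1 → b
c(2): 2+13=15 → p
y(24): 24+13=37≡11 → l
q(16): 16+13=29≡3 → d
y(24): 24+13=37≡11 → l
a(0): 0+13=13 → n
v(21): 21+13=34≡8 → i
j(9): 9+13=22 → w
y(24): 24+13=37≡11 → l

bpldlniwl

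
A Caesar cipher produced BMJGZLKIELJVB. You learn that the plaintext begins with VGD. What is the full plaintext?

VGDATFECYFDPV

From the crib: B(1)−V(21)=-20≡6, so the shift is 6.
Subtract 6 from each ciphertext letter:
B(1): 1−6=-5≡21 → V
M(12): 12−6=6 → G
J(9): 9−6=3 → D
G(6): 6−6=0 → A
Z(25): 25−6=19 → T
L(11): 11−6=5 → F
K(10): 10−6=4 → E
I(8): 8−6=2 → C
E(4): 4−6=-2≡24 → Y
L(11): 11−6=5 → F
J(9): 9−6=3 → D
V(21): 21−6=15 → P
B(1): 1−6=-5≡21 → V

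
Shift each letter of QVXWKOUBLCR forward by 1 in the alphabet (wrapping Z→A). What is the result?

Q(16): 16+1=17 → R
V(21): 21+1=22 → W
X(23): 23+1=24 → Y
W(22): 22+1=23 → X
K(10): 10+1=11 → L
O(14): 14+1=15 → P
U(20): 20+1=21 → V
B(1): 1+1=2 → C
L(11): 11+1=12 → M
C(2): 2+1=3 → D
R(17): 17+1=18 → S

RWYXLPVCMDS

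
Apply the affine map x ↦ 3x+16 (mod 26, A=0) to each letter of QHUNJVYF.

Q(16): 3·16+16=64≡12 → M
H(7): 3·7+16=37≡11 → L
U(20): 3·20+16=76≡24 → Y
N(13): 3·13+16=55≡3 → D
J(9): 3·9+16=43≡17 → R
V(21): 3·21+16=79≡1 → B
Y(24): 3·24+16=88≡10 → K
F(5): 3·5+16=31≡5 → F

MLYDRBKF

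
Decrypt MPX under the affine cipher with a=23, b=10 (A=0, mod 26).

IHN

The inverse of 23 mod 26 is 17, since 23·17=391≡1. Apply D(y)=17·(y−10) mod 26:
M(12): 17·(12−10)=34≡8 → I
P(15): 17·(15−10)=85≡7 → H
X(23): 17·(23−10)=221≡13 → N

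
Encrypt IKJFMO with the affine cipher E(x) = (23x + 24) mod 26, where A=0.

AUXJOI

I(8): 23·8+24=208≡0 → A
K(10): 23·10+24=254≡20 → U
J(9): 23·9+24=231≡23 → X
F(5): 23·5+24=139≡9 → J
M(12): 23·12+24=300≡14 → O
O(14): 23·14+24=346≡8 → I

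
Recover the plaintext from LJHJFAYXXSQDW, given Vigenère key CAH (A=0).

Repeat the key across the ciphertext: CAHCAHCAHCAHC
L(11)−C(2): 9 → J
J(9)−A(0): 9 → J
H(7)−H(7): 0 → A
J(9)−C(2): 7 → H
F(5)−A(0): 5 → F
A(0)−H(7): -7≡19 → T
Y(24)−C(2): 22 → W
X(23)−A(0): 23 → X
X(23)−H(7): 16 → Q
S(18)−C(2): 16 → Q
Q(16)−A(0): 16 → Q
D(3)−H(7): -4≡22 → W
W(22)−C(2): 20 → U

JJAHFTWXQQQWU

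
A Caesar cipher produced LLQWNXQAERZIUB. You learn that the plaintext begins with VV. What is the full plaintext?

VVAGXHAKOBJSEL

From the crib: L(11)−V(21)=-10≡16, so the shift is 16.
Subtract 16 from each ciphertext letter:
L(11): 11−16=-5≡21 → V
L(11): 11−16=-5≡21 → V
Q(16): 16−16=0 → A
W(22): 22−16=6 → G
N(13): 13−16=-3≡23 → X
X(23): 23−16=7 → H
Q(16): 16−16=0 → A
A(0): 0−16=-16≡10 → K
E(4): 4−16=-12≡14 → O
R(17): 17−16=1 → B
Z(25): 25−16=9 → J
I(8): 8−16=-8≡18 → S
U(20): 20−16=4 → E
B(1): 1−16=-15≡11 → L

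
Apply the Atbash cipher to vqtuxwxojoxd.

ejgfcdclqlcw

v(21) → e(4)
q(16) → j(9)
t(19) → g(6)
u(20) → f(5)
x(23) → c(2)
w(22) → d(3)
x(23) → c(2)
o(14) → l(11)
j(9) → q(16)
o(14) → l(11)
x(23) → c(2)
d(3) → w(22)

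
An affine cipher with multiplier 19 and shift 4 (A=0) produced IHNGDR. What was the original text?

SHVWPN

The inverse of 19 mod 26 is 11, since 19·11=209≡1. Apply D(y)=11·(y−4) mod 26:
I(8): 11·(8−4)=44≡18 → S
H(7): 11·(7−4)=33≡7 → H
N(13): 11·(13−4)=99≡21 → V
G(6): 11·(6−4)=22 → W
D(3): 11·(3−4)=-11≡15 → P
R(17): 11·(17−4)=143≡13 → N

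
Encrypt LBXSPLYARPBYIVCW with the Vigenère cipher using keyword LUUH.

WVRZAFSHCJVFTPWD

Repeat the key across the message: LUUHLUUHLUUHLUUH
L(11)+L(11): 22 → W
B(1)+U(20): 21 → V
X(23)+U(20): 43≡17 → R
S(18)+H(7): 25 → Z
P(15)+L(11): 26≡0 → A
L(11)+U(20): 31≡5 → F
Y(24)+U(20): 44≡18 → S
A(0)+H(7): 7 → H
R(17)+L(11): 28≡2 → C
P(15)+U(20): 35≡9 → J
B(1)+U(20): 21 → V
Y(24)+H(7): 31≡5 → F
I(8)+L(11): 19 → T
V(21)+U(20): 41≡15 → P
C(2)+U(20): 22 → W
W(22)+H(7): 29≡3 → D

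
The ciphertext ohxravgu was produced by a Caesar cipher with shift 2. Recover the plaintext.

o(14): 14−2=12 → m
h(7): 7−2=5 → f
x(23): 23−2=21 → v
r(17): 17−2=15 → p
a(0): 0−2=-2≡24 → y
v(21): 21−2=19 → t
g(6): 6−2=4 → e
u(20): 20−2=18 → s

mfvpytes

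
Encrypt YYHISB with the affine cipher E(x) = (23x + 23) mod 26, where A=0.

DDCZVU

Y(24): 23·24+23=575≡3 → D
Y(24): 23·24+23=575≡3 → D
H(7): 23·7+23=184≡2 → C
I(8): 23·8+23=207≡25 → Z
S(18): 23·18+23=437≡21 → V
B(1): 23·1+23=46≡20 → U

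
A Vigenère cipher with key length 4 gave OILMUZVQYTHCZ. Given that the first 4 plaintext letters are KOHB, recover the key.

EUEL

Subtract each crib letter from the matching ciphertext letter (mod 26):
O(14)−K(10)=4 → E
I(8)−O(14)=-6≡20 → U
L(11)−H(7)=4 → E
M(12)−B(1)=11 → L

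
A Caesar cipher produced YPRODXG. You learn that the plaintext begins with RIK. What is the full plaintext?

From the crib: Y(24)−R(17)=7, so the shift is 7.
Subtract 7 from each ciphertext letter:
Y(24): 24−7=17 → R
P(15): 15−7=8 → I
R(17): 17−7=10 → K
O(14): 14−7=7 → H
D(3): 3−7=-4≡22 → W
X(23): 23−7=16 → Q
G(6): 6−7=-1≡25 → Z

RIKHWQZ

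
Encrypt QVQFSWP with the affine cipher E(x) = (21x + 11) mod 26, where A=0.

Q(16): 21·16+11=347≡9 → J
V(21): 21·21+11=452≡10 → K
Q(16): 21·16+11=347≡9 → J
F(5): 21·5+11=116≡12 → M
S(18): 21·18+11=389≡25 → Z
W(22): 21·22+11=473≡5 → F
P(15): 21·15+11=326≡14 → O

JKJMZFO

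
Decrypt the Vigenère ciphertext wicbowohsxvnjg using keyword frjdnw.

rrtybajqjuirep

Repeat the key across the ciphertext: frjdnwfrjdnwfr
w(22)−f(5): 17 → r
i(8)−r(17): -9≡17 → r
c(2)−j(9): -7≡19 → t
b(1)−d(3): -2≡24 → y
o(14)−n(13): 1 → b
w(22)−w(22): 0 → a
o(14)−f(5): 9 → j
h(7)−r(17): -10≡16 → q
s(18)−j(9): 9 → j
x(23)−d(3): 20 → u
v(21)−n(13): 8 → i
n(13)−w(22): -9≡17 → r
j(9)−f(5): 4 → e
g(6)−r(17): -11≡15 → p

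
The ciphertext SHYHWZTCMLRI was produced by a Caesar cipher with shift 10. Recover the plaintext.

IXOXMPJSCBHY

S(18): 18−10=8 → I
H(7): 7−10=-3≡23 → X
Y(24): 24−10=14 → O
H(7): 7−10=-3≡23 → X
W(22): 22−10=12 → M
Z(25): 25−10=15 → P
T(19): 19−10=9 → J
C(2): 2−10=-8≡18 → S
M(12): 12−10=2 → C
L(11): 11−10=1 → B
R(17): 17−10=7 → H
I(8): 8−10=-2≡24 → Y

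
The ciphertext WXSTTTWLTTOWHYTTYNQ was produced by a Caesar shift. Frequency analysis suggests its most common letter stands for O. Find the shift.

5

The most frequent ciphertext letter is T (appears 7 times).
T is position 19; O is position 14.
Shift = 5.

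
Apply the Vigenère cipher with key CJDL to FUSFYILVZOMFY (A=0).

Repeat the key across the message: CJDLCJDLCJDLC
F(5)+C(2): 7 → H
U(20)+J(9): 29≡3 → D
S(18)+D(3): 21 → V
F(5)+L(11): 16 → Q
Y(24)+C(2): 26≡0 → A
I(8)+J(9): 17 → R
L(11)+D(3): 14 → O
V(21)+L(11): 32≡6 → G
Z(25)+C(2): 27≡1 → B
O(14)+J(9): 23 → X
M(12)+D(3): 15 → P
F(5)+L(11): 16 → Q
Y(24)+C(2): 26≡0 → A

HDVQAROGBXPQA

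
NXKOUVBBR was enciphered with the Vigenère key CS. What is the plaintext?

LFIWSDZJP

Repeat the key across the ciphertext: CSCSCSCSC
N(13)−C(2): 11 → L
X(23)−S(18): 5 → F
K(10)−C(2): 8 → I
O(14)−S(18): -4≡22 → W
U(20)−C(2): 18 → S
V(21)−S(18): 3 → D
B(1)−C(2): -1≡25 → Z
B(1)−S(18): -17≡9 → J
R(17)−C(2): 15 → P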